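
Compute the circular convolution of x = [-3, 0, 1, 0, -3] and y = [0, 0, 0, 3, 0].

(x ⊛ y)[n] = Σ(m=0 to 4) x[m] · y[(n-m) mod 5]

Computing each output sample:
(x ⊛ y)[0] = 3
(x ⊛ y)[1] = 0
(x ⊛ y)[2] = -9
(x ⊛ y)[3] = -9
(x ⊛ y)[4] = 0

x ⊛ y = [3, 0, -9, -9, 0]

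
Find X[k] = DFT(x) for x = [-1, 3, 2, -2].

X[k] = Σ(n=0 to 3) x[n] · ω_4^(nk)
where ω_4 = e^(-2πi/4)

Computing each X[k]:
X[0] = 2
X[1] = -3-5i
X[2] = 0
X[3] = -3+5i

X = [2, -3-5i, 0, -3+5i]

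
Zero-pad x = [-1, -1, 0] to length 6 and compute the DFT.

Original 3-point DFT: [-2, -0.5000+0.8660i, -0.5000-0.8660i]
Zero-padded 6-point DFT provides frequency interpolation.

DFT_6([x, 0, ...]) = [-2, -1.5000+0.8660i, -0.5000+0.8660i, 0, -0.5000-0.8660i, -1.5000-0.8660i]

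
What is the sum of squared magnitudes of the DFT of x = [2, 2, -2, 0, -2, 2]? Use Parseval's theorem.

Parseval: Σ|x[n]|² = (1/N)Σ|X[k]|², so Σ|X[k]|² = N·Σ|x[n]|² = 6·20.0000

Σ|X[k]|² = N·Σ|x[n]|² = 6·20.0000 = 120.0000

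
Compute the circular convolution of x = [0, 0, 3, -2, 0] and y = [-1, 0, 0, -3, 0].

(x ⊛ y)[n] = Σ(m=0 to 4) x[m] · y[(n-m) mod 5]

Computing each output sample:
(x ⊛ y)[0] = -9
(x ⊛ y)[1] = 6
(x ⊛ y)[2] = -3
(x ⊛ y)[3] = 2
(x ⊛ y)[4] = 0

x ⊛ y = [-9, 6, -3, 2, 0]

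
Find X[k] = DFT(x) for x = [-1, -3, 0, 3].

X[k] = Σ(n=0 to 3) x[n] · ω_4^(nk)
where ω_4 = e^(-2πi/4)

Computing each X[k]:
X[0] = -1
X[1] = -1+6i
X[2] = -1
X[3] = -1-6i

X = [-1, -1+6i, -1, -1-6i]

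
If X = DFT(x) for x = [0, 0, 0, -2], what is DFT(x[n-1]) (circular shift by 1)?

Time shift by 1: X_shifted[k] = ω_4^(1k) · X[k]
Shifted x = [-2, 0, 0, 0]

DFT(x[n-1]) = [-2, -2, -2, -2]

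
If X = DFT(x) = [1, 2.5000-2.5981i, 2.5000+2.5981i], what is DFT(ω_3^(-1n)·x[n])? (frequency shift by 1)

Modulation property: DFT(ω_3^(-1n)·x[n]) = X[(k-1) mod 3], so circularly shift X by 1 positions.

X[k-1] = [2.5000+2.5981i, 1, 2.5000-2.5981i]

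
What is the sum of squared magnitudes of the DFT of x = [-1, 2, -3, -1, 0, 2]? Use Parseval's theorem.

Parseval: Σ|x[n]|² = (1/N)Σ|X[k]|², so Σ|X[k]|² = N·Σ|x[n]|² = 6·19.0000

Σ|X[k]|² = N·Σ|x[n]|² = 6·19.0000 = 114.0000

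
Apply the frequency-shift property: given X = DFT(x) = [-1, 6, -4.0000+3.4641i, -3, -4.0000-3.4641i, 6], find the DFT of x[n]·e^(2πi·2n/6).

Modulation property: DFT(ω_6^(-2n)·x[n]) = X[(k-2) mod 6], so circularly shift X by 2 positions.

X[k-2] = [-4.0000-3.4641i, 6, -1, 6, -4.0000+3.4641i, -3]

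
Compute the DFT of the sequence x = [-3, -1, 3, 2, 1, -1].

X[k] = Σ(n=0 to 5) x[n] · ω_6^(nk)
where ω_6 = e^(-2πi/6)

Computing each X[k]:
X[0] = 1
X[1] = -8.0000-1.7321i
X[2] = -2.0000+1.7321i
X[3] = 1
X[4] = -2.0000-1.7321i
X[5] = -8.0000+1.7321i

X = [1, -8.0000-1.7321i, -2.0000+1.7321i, 1, -2.0000-1.7321i, -8.0000+1.7321i]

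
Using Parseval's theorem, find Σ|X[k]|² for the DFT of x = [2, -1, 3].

Parseval: Σ|x[n]|² = (1/N)Σ|X[k]|², so Σ|X[k]|² = N·Σ|x[n]|² = 3·14.0000

Σ|X[k]|² = N·Σ|x[n]|² = 3·14.0000 = 42.0000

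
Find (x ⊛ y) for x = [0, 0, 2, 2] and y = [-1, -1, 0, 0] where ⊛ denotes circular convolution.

(x ⊛ y)[n] = Σ(m=0 to 3) x[m] · y[(n-m) mod 4]

Computing each output sample:
(x ⊛ y)[0] = -2
(x ⊛ y)[1] = 0
(x ⊛ y)[2] = -2
(x ⊛ y)[3] = -4

x ⊛ y = [-2, 0, -2, -4]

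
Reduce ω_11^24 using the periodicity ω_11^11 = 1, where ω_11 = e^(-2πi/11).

Since ω_11^11 = 1, powers reduce modulo 11.
24 mod 11 = 2
So ω_11^24 = ω_11^2 = e^(-2πi·2/11)

ω_11^24 = ω_11^2 = 0.4154-0.9096i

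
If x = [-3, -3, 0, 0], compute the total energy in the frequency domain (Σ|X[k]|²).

Parseval: Σ|x[n]|² = (1/N)Σ|X[k]|², so Σ|X[k]|² = N·Σ|x[n]|² = 4·18.0000

Σ|X[k]|² = N·Σ|x[n]|² = 4·18.0000 = 72.0000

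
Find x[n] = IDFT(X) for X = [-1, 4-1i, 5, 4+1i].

x[n] = (1/4) Σ(k=0 to 3) X[k] · e^(2πikn/4)

Computing each x[n]:
x[0] = 3
x[1] = -1
x[2] = -1
x[3] = -2

x = [3, -1, -1, -2]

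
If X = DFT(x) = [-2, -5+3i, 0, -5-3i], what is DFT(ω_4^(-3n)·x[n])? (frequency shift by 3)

Modulation property: DFT(ω_4^(-3n)·x[n]) = X[(k-3) mod 4], so circularly shift X by 3 positions.

X[k-3] = [-5+3i, 0, -5-3i, -2]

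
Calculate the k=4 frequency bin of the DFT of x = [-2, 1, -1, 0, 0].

X[4] = Σ(n=0 to 4) x[n] · ω_5^(4n) where ω_5 = e^(-2πi/5)
= (-2)·ω_5^0 + (1)·ω_5^4 + (-1)·ω_5^8 + (0)·ω_5^12 + (0)·ω_5^16

X[4] = -0.8820+0.3633i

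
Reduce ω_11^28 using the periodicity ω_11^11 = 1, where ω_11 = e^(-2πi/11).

Since ω_11^11 = 1, powers reduce modulo 11.
28 mod 11 = 6
So ω_11^28 = ω_11^6 = e^(-2πi·6/11)

ω_11^28 = ω_11^6 = -0.9595+0.2817i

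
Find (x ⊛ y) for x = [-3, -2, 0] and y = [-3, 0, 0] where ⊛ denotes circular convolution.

(x ⊛ y)[n] = Σ(m=0 to 2) x[m] · y[(n-m) mod 3]

Computing each output sample:
(x ⊛ y)[0] = 9
(x ⊛ y)[1] = 6
(x ⊛ y)[2] = 0

x ⊛ y = [9, 6, 0]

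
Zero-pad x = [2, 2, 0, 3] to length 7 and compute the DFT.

Original 4-point DFT: [7, 2+1i, -3, 2-1i]
Zero-padded 7-point DFT provides frequency interpolation.

DFT_7([x, 0, ...]) = [7, 0.5441-2.8653i, 3.4254+0.3956i, -0.4695-3.7926i, -0.4695+3.7926i, 3.4254-0.3956i, 0.5441+2.8653i]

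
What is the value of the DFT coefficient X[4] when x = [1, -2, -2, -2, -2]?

X[4] = Σ(n=0 to 4) x[n] · ω_5^(4n) where ω_5 = e^(-2πi/5)
= (1)·ω_5^0 + (-2)·ω_5^4 + (-2)·ω_5^8 + (-2)·ω_5^12 + (-2)·ω_5^16

X[4] = 3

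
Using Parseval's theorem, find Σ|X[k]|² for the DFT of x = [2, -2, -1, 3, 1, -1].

Parseval: Σ|x[n]|² = (1/N)Σ|X[k]|², so Σ|X[k]|² = N·Σ|x[n]|² = 6·20.0000

Σ|X[k]|² = N·Σ|x[n]|² = 6·20.0000 = 120.0000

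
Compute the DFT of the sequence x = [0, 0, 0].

X[k] = Σ(n=0 to 2) x[n] · ω_3^(nk)
where ω_3 = e^(-2πi/3)

Computing each X[k]:
X[0] = 0
X[1] = 0
X[2] = 0

X = [0, 0, 0]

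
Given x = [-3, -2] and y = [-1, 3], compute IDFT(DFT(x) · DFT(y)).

(x ⊛ y)[n] = Σ(m=0 to 1) x[m] · y[(n-m) mod 2]

Computing each output sample:
(x ⊛ y)[0] = -3
(x ⊛ y)[1] = -7

x ⊛ y = [-3, -7]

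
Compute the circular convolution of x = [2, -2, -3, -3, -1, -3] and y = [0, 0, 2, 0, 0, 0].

(x ⊛ y)[n] = Σ(m=0 to 5) x[m] · y[(n-m) mod 6]

Computing each output sample:
(x ⊛ y)[0] = -2
(x ⊛ y)[1] = -6
(x ⊛ y)[2] = 4
(x ⊛ y)[3] = -4
(x ⊛ y)[4] = -6
(x ⊛ y)[5] = -6

x ⊛ y = [-2, -6, 4, -4, -6, -6]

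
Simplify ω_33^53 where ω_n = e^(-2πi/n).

Since ω_33^33 = 1, powers reduce modulo 33.
53 mod 33 = 20
So ω_33^53 = ω_33^20 = e^(-2πi·20/33)

ω_33^53 = ω_33^20 = -0.7861+0.6182i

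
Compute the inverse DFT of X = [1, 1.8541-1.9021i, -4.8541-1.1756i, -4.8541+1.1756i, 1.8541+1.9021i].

x[n] = (1/5) Σ(k=0 to 4) X[k] · e^(2πikn/5)

Computing each x[n]:
x[0] = -1
x[1] = 3
x[2] = -1
x[3] = -1
x[4] = 1

x = [-1, 3, -1, -1, 1]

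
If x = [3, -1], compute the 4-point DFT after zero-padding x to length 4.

Original 2-point DFT: [2, 4]
Zero-padded 4-point DFT provides frequency interpolation.

DFT_4([x, 0, ...]) = [2, 3+1i, 4, 3-1i]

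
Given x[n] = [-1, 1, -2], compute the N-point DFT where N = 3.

X[k] = Σ(n=0 to 2) x[n] · ω_3^(nk)
where ω_3 = e^(-2πi/3)

Computing each X[k]:
X[0] = -2
X[1] = -0.5000-2.5981i
X[2] = -0.5000+2.5981i

X = [-2, -0.5000-2.5981i, -0.5000+2.5981i]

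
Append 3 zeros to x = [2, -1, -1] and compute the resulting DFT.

Original 3-point DFT: [0, 3, 3]
Zero-padded 6-point DFT provides frequency interpolation.

DFT_6([x, 0, ...]) = [0, 2.0000+1.7321i, 3, 2, 3, 2.0000-1.7321i]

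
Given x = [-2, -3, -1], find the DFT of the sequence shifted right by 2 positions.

Time shift by 2: X_shifted[k] = ω_3^(2k) · X[k]
Shifted x = [-3, -1, -2]

DFT(x[n-2]) = [-6, -1.5000-0.8660i, -1.5000+0.8660i]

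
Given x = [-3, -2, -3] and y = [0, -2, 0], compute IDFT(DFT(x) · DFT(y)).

(x ⊛ y)[n] = Σ(m=0 to 2) x[m] · y[(n-m) mod 3]

Computing each output sample:
(x ⊛ y)[0] = 6
(x ⊛ y)[1] = 6
(x ⊛ y)[2] = 4

x ⊛ y = [6, 6, 4]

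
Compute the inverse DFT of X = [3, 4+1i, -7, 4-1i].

x[n] = (1/4) Σ(k=0 to 3) X[k] · e^(2πikn/4)

Computing each x[n]:
x[0] = 1
x[1] = 2
x[2] = -3
x[3] = 3

x = [1, 2, -3, 3]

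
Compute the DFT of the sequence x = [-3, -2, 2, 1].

X[k] = Σ(n=0 to 3) x[n] · ω_4^(nk)
where ω_4 = e^(-2πi/4)

Computing each X[k]:
X[0] = -2
X[1] = -5+3i
X[2] = 0
X[3] = -5-3i

X = [-2, -5+3i, 0, -5-3i]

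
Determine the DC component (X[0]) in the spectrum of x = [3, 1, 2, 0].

X[0] = Σ(n=0 to 3) x[n] · ω_4^0 = Σ x[n]
= (3) + (1) + (2) + (0)

X[0] = 6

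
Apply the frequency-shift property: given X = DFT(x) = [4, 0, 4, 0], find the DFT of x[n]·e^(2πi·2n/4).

Modulation property: DFT(ω_4^(-2n)·x[n]) = X[(k-2) mod 4], so circularly shift X by 2 positions.

X[k-2] = [4, 0, 4, 0]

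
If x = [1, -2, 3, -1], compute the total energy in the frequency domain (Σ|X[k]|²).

Parseval: Σ|x[n]|² = (1/N)Σ|X[k]|², so Σ|X[k]|² = N·Σ|x[n]|² = 4·15.0000

Σ|X[k]|² = N·Σ|x[n]|² = 4·15.0000 = 60.0000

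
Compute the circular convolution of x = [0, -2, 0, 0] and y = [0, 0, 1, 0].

(x ⊛ y)[n] = Σ(m=0 to 3) x[m] · y[(n-m) mod 4]

Computing each output sample:
(x ⊛ y)[0] = 0
(x ⊛ y)[1] = 0
(x ⊛ y)[2] = 0
(x ⊛ y)[3] = -2

x ⊛ y = [0, 0, 0, -2]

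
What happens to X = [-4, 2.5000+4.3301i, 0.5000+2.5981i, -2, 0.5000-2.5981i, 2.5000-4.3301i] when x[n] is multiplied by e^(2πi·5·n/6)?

Modulation property: DFT(ω_6^(-5n)·x[n]) = X[(k-5) mod 6], so circularly shift X by 5 positions.

X[k-5] = [2.5000+4.3301i, 0.5000+2.5981i, -2, 0.5000-2.5981i, 2.5000-4.3301i, -4]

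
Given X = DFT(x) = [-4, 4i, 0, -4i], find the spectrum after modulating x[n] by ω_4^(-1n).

Modulation property: DFT(ω_4^(-1n)·x[n]) = X[(k-1) mod 4], so circularly shift X by 1 positions.

X[k-1] = [-4i, -4, 4i, 0]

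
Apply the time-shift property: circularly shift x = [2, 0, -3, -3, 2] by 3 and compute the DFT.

Time shift by 3: X_shifted[k] = ω_5^(3k) · X[k]
Shifted x = [-3, -3, 2, 2, 0]

DFT(x[n-3]) = [-2, -7.1631+2.8532i, 0.6631+1.7634i, 0.6631-1.7634i, -7.1631-2.8532i]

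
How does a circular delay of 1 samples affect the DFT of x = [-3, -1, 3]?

Time shift by 1: X_shifted[k] = ω_3^(1k) · X[k]
Shifted x = [3, -3, -1]

DFT(x[n-1]) = [-1, 5.0000+1.7321i, 5.0000-1.7321i]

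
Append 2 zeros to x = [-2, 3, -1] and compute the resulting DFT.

Original 3-point DFT: [0, -3.0000-3.4641i, -3.0000+3.4641i]
Zero-padded 5-point DFT provides frequency interpolation.

DFT_5([x, 0, ...]) = [0, -0.2639-2.2654i, -4.7361-2.7144i, -4.7361+2.7144i, -0.2639+2.2654i]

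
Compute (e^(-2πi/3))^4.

Since ω_3^3 = 1, powers reduce modulo 3.
4 mod 3 = 1
So ω_3^4 = ω_3^1 = e^(-2πi·1/3)

ω_3^4 = ω_3^1 = -0.5000-0.8660i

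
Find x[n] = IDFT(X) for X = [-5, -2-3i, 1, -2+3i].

x[n] = (1/4) Σ(k=0 to 3) X[k] · e^(2πikn/4)

Computing each x[n]:
x[0] = -2
x[1] = 0
x[2] = 0
x[3] = -3

x = [-2, 0, 0, -3]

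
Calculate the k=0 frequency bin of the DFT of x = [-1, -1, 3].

X[0] = Σ(n=0 to 2) x[n] · ω_3^0 = Σ x[n]
= (-1) + (-1) + (3)

X[0] = 1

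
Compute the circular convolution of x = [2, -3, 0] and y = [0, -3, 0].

(x ⊛ y)[n] = Σ(m=0 to 2) x[m] · y[(n-m) mod 3]

Computing each output sample:
(x ⊛ y)[0] = 0
(x ⊛ y)[1] = -6
(x ⊛ y)[2] = 9

x ⊛ y = [0, -6, 9]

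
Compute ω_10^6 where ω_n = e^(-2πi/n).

ω_10^6 = e^(-2πi·6/10)
= cos(-2π·6/10) + i·sin(-2π·6/10)
= cos(-12π/10) + i·sin(-12π/10)

ω_10^6 = cos(-12π/10) + i·sin(-12π/10) = -0.8090+0.5878i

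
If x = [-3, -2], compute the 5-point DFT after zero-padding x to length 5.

Original 2-point DFT: [-5, -1]
Zero-padded 5-point DFT provides frequency interpolation.

DFT_5([x, 0, ...]) = [-5, -3.6180+1.9021i, -1.3820+1.1756i, -1.3820-1.1756i, -3.6180-1.9021i]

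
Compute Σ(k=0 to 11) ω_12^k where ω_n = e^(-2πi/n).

Sum of all nth roots of unity equals 0 for n > 1 (geometric series with r ≠ 1).

0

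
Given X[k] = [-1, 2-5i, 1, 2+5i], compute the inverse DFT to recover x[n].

x[n] = (1/4) Σ(k=0 to 3) X[k] · e^(2πikn/4)

Computing each x[n]:
x[0] = 1
x[1] = 2
x[2] = -1
x[3] = -3

x = [1, 2, -1, -3]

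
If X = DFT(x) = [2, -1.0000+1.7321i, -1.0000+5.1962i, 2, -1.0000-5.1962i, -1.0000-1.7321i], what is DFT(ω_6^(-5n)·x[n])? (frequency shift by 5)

Modulation property: DFT(ω_6^(-5n)·x[n]) = X[(k-5) mod 6], so circularly shift X by 5 positions.

X[k-5] = [-1.0000+1.7321i, -1.0000+5.1962i, 2, -1.0000-5.1962i, -1.0000-1.7321i, 2]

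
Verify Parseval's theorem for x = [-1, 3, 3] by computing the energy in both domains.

Time domain:
Σ|x[n]|² = |-1|² + |3|² + |3|² = 19.0000

Frequency domain:
(1/3)Σ|X[k]|² = (1/3)(|5|² + |-4|² + |-4|²) = (1/3)·57.0000 = 19.0000

Both sides agree, confirming Parseval's theorem.

Σ|x[n]|² = (1/N)Σ|X[k]|² = 19.0000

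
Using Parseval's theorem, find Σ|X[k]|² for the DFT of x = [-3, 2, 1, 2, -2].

Parseval: Σ|x[n]|² = (1/N)Σ|X[k]|², so Σ|X[k]|² = N·Σ|x[n]|² = 5·22.0000

Σ|X[k]|² = N·Σ|x[n]|² = 5·22.0000 = 110.0000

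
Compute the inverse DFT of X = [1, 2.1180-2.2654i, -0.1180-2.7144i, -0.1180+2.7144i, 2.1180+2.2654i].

x[n] = (1/5) Σ(k=0 to 4) X[k] · e^(2πikn/5)

Computing each x[n]:
x[0] = 1
x[1] = 2
x[2] = -1
x[3] = 0
x[4] = -1

x = [1, 2, -1, 0, -1]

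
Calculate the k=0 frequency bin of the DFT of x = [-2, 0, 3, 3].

X[0] = Σ(n=0 to 3) x[n] · ω_4^0 = Σ x[n]
= (-2) + (0) + (3) + (3)

X[0] = 4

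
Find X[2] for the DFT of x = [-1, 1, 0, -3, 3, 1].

X[2] = Σ(n=0 to 5) x[n] · ω_6^(2n) where ω_6 = e^(-2πi/6)
= (-1)·ω_6^0 + (1)·ω_6^2 + (0)·ω_6^4 + (-3)·ω_6^6 + (3)·ω_6^8 + (1)·ω_6^10

X[2] = -6.5000-2.5981i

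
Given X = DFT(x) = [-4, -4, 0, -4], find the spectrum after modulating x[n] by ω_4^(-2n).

Modulation property: DFT(ω_4^(-2n)·x[n]) = X[(k-2) mod 4], so circularly shift X by 2 positions.

X[k-2] = [0, -4, -4, -4]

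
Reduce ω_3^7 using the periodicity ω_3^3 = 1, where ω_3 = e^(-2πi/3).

Since ω_3^3 = 1, powers reduce modulo 3.
7 mod 3 = 1
So ω_3^7 = ω_3^1 = e^(-2πi·1/3)

ω_3^7 = ω_3^1 = -0.5000-0.8660i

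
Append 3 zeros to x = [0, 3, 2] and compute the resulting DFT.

Original 3-point DFT: [5, -2.5000-0.8660i, -2.5000+0.8660i]
Zero-padded 6-point DFT provides frequency interpolation.

DFT_6([x, 0, ...]) = [5, 0.5000-4.3301i, -2.5000-0.8660i, -1, -2.5000+0.8660i, 0.5000+4.3301i]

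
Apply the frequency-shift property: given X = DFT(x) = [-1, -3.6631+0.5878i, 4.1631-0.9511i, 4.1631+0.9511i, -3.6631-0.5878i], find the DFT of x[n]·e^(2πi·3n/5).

Modulation property: DFT(ω_5^(-3n)·x[n]) = X[(k-3) mod 5], so circularly shift X by 3 positions.

X[k-3] = [4.1631-0.9511i, 4.1631+0.9511i, -3.6631-0.5878i, -1, -3.6631+0.5878i]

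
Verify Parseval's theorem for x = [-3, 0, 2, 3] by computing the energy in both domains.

Time domain:
Σ|x[n]|² = |-3|² + |0|² + |2|² + |3|² = 22.0000

Frequency domain:
(1/4)Σ|X[k]|² = (1/4)(|2|² + |-5+3i|² + |-4|² + |-5-3i|²) = (1/4)·88.0000 = 22.0000

Both sides agree, confirming Parseval's theorem.

Σ|x[n]|² = (1/N)Σ|X[k]|² = 22.0000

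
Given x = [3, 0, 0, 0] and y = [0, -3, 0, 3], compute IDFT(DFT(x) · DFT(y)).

(x ⊛ y)[n] = Σ(m=0 to 3) x[m] · y[(n-m) mod 4]

Computing each output sample:
(x ⊛ y)[0] = 0
(x ⊛ y)[1] = -9
(x ⊛ y)[2] = 0
(x ⊛ y)[3] = 9

x ⊛ y = [0, -9, 0, 9]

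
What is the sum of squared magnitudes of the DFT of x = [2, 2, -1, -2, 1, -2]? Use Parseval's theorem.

Parseval: Σ|x[n]|² = (1/N)Σ|X[k]|², so Σ|X[k]|² = N·Σ|x[n]|² = 6·18.0000

Σ|X[k]|² = N·Σ|x[n]|² = 6·18.0000 = 108.0000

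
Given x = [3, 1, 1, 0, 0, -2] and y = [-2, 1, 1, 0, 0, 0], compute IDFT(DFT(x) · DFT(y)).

(x ⊛ y)[n] = Σ(m=0 to 5) x[m] · y[(n-m) mod 6]

Computing each output sample:
(x ⊛ y)[0] = -8
(x ⊛ y)[1] = -1
(x ⊛ y)[2] = 2
(x ⊛ y)[3] = 2
(x ⊛ y)[4] = 1
(x ⊛ y)[5] = 4

x ⊛ y = [-8, -1, 2, 2, 1, 4]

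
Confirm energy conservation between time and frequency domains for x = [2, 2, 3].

Time domain:
Σ|x[n]|² = |2|² + |2|² + |3|² = 17.0000

Frequency domain:
(1/3)Σ|X[k]|² = (1/3)(|7|² + |-0.5000+0.8660i|² + |-0.5000-0.8660i|²) = (1/3)·51.0000 = 17.0000

Both sides agree, confirming Parseval's theorem.

Σ|x[n]|² = (1/N)Σ|X[k]|² = 17.0000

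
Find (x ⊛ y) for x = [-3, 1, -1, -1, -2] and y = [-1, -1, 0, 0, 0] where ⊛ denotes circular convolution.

(x ⊛ y)[n] = Σ(m=0 to 4) x[m] · y[(n-m) mod 5]

Computing each output sample:
(x ⊛ y)[0] = 5
(x ⊛ y)[1] = 2
(x ⊛ y)[2] = 0
(x ⊛ y)[3] = 2
(x ⊛ y)[4] = 3

x ⊛ y = [5, 2, 0, 2, 3]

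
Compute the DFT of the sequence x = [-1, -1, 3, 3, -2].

X[k] = Σ(n=0 to 4) x[n] · ω_5^(nk)
where ω_5 = e^(-2πi/5)

Computing each X[k]:
X[0] = 2
X[1] = -6.7812-0.9511i
X[2] = 3.2812-0.5878i
X[3] = 3.2812+0.5878i
X[4] = -6.7812+0.9511i

X = [2, -6.7812-0.9511i, 3.2812-0.5878i, 3.2812+0.5878i, -6.7812+0.9511i]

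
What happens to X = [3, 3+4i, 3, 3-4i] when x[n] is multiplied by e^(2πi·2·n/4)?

Modulation property: DFT(ω_4^(-2n)·x[n]) = X[(k-2) mod 4], so circularly shift X by 2 positions.

X[k-2] = [3, 3-4i, 3, 3+4i]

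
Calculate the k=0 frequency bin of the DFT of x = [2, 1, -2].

X[0] = Σ(n=0 to 2) x[n] · ω_3^0 = Σ x[n]
= (2) + (1) + (-2)

X[0] = 1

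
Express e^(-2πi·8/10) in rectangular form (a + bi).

ω_10^8 = e^(-2πi·8/10)
= cos(-2π·8/10) + i·sin(-2π·8/10)
= cos(-16π/10) + i·sin(-16π/10)

ω_10^8 = cos(-16π/10) + i·sin(-16π/10) = 0.3090+0.9511i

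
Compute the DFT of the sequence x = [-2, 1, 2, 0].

X[k] = Σ(n=0 to 3) x[n] · ω_4^(nk)
where ω_4 = e^(-2πi/4)

Computing each X[k]:
X[0] = 1
X[1] = -4-1i
X[2] = -1
X[3] = -4+1i

X = [1, -4-1i, -1, -4+1i]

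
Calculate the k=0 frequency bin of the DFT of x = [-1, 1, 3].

X[0] = Σ(n=0 to 2) x[n] · ω_3^0 = Σ x[n]
= (-1) + (1) + (3)

X[0] = 3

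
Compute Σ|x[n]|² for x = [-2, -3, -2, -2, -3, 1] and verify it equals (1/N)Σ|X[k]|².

Time domain:
Σ|x[n]|² = |-2|² + |-3|² + |-2|² + |-2|² + |-3|² + |1|² = 31.0000

Frequency domain:
(1/6)Σ|X[k]|² = (1/6)(|-11|² + |1.5000+2.5981i|² + |-0.5000+4.3301i|² + |-3|² + |-0.5000-4.3301i|² + |1.5000-2.5981i|²) = (1/6)·186.0000 = 31.0000

Both sides agree, confirming Parseval's theorem.

Σ|x[n]|² = (1/N)Σ|X[k]|² = 31.0000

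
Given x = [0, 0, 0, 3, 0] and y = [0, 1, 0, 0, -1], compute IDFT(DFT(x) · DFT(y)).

(x ⊛ y)[n] = Σ(m=0 to 4) x[m] · y[(n-m) mod 5]

Computing each output sample:
(x ⊛ y)[0] = 0
(x ⊛ y)[1] = 0
(x ⊛ y)[2] = -3
(x ⊛ y)[3] = 0
(x ⊛ y)[4] = 3

x ⊛ y = [0, 0, -3, 0, 3]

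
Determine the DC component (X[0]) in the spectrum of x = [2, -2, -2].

X[0] = Σ(n=0 to 2) x[n] · ω_3^0 = Σ x[n]
= (2) + (-2) + (-2)

X[0] = -2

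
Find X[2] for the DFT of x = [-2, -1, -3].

X[2] = Σ(n=0 to 2) x[n] · ω_3^(2n) where ω_3 = e^(-2πi/3)
= (-2)·ω_3^0 + (-1)·ω_3^2 + (-3)·ω_3^4

X[2] = 1.7321i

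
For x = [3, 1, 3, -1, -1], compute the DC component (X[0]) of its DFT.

X[0] = Σ(n=0 to 4) x[n] · ω_5^0 = Σ x[n]
= (3) + (1) + (3) + (-1) + (-1)

X[0] = 5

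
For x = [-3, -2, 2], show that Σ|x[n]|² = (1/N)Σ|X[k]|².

Time domain:
Σ|x[n]|² = |-3|² + |-2|² + |2|² = 17.0000

Frequency domain:
(1/3)Σ|X[k]|² = (1/3)(|-3|² + |-3.0000+3.4641i|² + |-3.0000-3.4641i|²) = (1/3)·51.0000 = 17.0000

Both sides agree, confirming Parseval's theorem.

Σ|x[n]|² = (1/N)Σ|X[k]|² = 17.0000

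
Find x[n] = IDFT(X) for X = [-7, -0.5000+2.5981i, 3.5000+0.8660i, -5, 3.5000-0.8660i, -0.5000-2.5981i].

x[n] = (1/6) Σ(k=0 to 5) X[k] · e^(2πikn/6)

Computing each x[n]:
x[0] = -1
x[1] = -2
x[2] = -3
x[3] = 1
x[4] = -2
x[5] = 0

x = [-1, -2, -3, 1, -2, 0]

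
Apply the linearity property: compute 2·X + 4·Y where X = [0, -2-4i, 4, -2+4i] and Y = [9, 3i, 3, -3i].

By linearity: DFT(2x + 4y) = 2·DFT(x) + 4·DFT(y)
= 2·[0, -2-4i, 4, -2+4i] + 4·[9, 3i, 3, -3i]

Computing element-wise:
Z[0] = 2·(0) + 4·(9) = 36
Z[1] = 2·(-2-4i) + 4·(3i) = -4+4i
Z[2] = 2·(4) + 4·(3) = 20
Z[3] = 2·(-2+4i) + 4·(-3i) = -4-4i

DFT(2x + 4y) = 2·X + 4·Y = [36, -4+4i, 20, -4-4i]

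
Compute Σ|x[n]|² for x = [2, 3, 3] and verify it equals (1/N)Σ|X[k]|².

Time domain:
Σ|x[n]|² = |2|² + |3|² + |3|² = 22.0000

Frequency domain:
(1/3)Σ|X[k]|² = (1/3)(|8|² + |-1|² + |-1|²) = (1/3)·66.0000 = 22.0000

Both sides agree, confirming Parseval's theorem.

Σ|x[n]|² = (1/N)Σ|X[k]|² = 22.0000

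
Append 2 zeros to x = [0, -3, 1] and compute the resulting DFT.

Original 3-point DFT: [-2, 1.0000+3.4641i, 1.0000-3.4641i]
Zero-padded 5-point DFT provides frequency interpolation.

DFT_5([x, 0, ...]) = [-2, -1.7361+2.2654i, 2.7361+2.7144i, 2.7361-2.7144i, -1.7361-2.2654i]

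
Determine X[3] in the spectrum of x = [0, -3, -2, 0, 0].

X[3] = Σ(n=0 to 4) x[n] · ω_5^(3n) where ω_5 = e^(-2πi/5)
= (0)·ω_5^0 + (-3)·ω_5^3 + (-2)·ω_5^6 + (0)·ω_5^9 + (0)·ω_5^12

X[3] = 1.8090+0.1388i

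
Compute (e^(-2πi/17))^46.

Since ω_17^17 = 1, powers reduce modulo 17.
46 mod 17 = 12
So ω_17^46 = ω_17^12 = e^(-2πi·12/17)

ω_17^46 = ω_17^12 = -0.2737+0.9618i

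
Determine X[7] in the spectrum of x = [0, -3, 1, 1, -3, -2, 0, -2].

X[7] = Σ(n=0 to 7) x[n] · ω_8^(7n) where ω_8 = e^(-2πi/8)
= (0)·ω_8^0 + (-3)·ω_8^7 + (1)·ω_8^14 + (1)·ω_8^21 + (-3)·ω_8^28 + (-2)·ω_8^35 + (0)·ω_8^42 + (-2)·ω_8^49

X[7] = 0.1716+2.4142i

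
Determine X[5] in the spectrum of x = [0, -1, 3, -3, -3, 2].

X[5] = Σ(n=0 to 5) x[n] · ω_6^(5n) where ω_6 = e^(-2πi/6)
= (0)·ω_6^0 + (-1)·ω_6^5 + (3)·ω_6^10 + (-3)·ω_6^15 + (-3)·ω_6^20 + (2)·ω_6^25

X[5] = 3.5000+2.5981i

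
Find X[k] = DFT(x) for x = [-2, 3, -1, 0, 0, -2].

X[k] = Σ(n=0 to 5) x[n] · ω_6^(nk)
where ω_6 = e^(-2πi/6)

Computing each X[k]:
X[0] = -2
X[1] = -1.0000-3.4641i
X[2] = -2.0000-5.1962i
X[3] = -4
X[4] = -2.0000+5.1962i
X[5] = -1.0000+3.4641i

X = [-2, -1.0000-3.4641i, -2.0000-5.1962i, -4, -2.0000+5.1962i, -1.0000+3.4641i]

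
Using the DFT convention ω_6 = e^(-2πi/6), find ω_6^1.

ω_6^1 = e^(-2πi·1/6)
= cos(-2π·1/6) + i·sin(-2π·1/6)
= cos(-2π/6) + i·sin(-2π/6)

ω_6^1 = cos(-2π/6) + i·sin(-2π/6) = 0.5000-0.8660i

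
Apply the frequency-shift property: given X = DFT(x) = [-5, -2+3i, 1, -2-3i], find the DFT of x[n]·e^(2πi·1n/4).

Modulation property: DFT(ω_4^(-1n)·x[n]) = X[(k-1) mod 4], so circularly shift X by 1 positions.

X[k-1] = [-2-3i, -5, -2+3i, 1]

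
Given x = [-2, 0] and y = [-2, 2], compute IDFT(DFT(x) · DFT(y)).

(x ⊛ y)[n] = Σ(m=0 to 1) x[m] · y[(n-m) mod 2]

Computing each output sample:
(x ⊛ y)[0] = 4
(x ⊛ y)[1] = -4

x ⊛ y = [4, -4]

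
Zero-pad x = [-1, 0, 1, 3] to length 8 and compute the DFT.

Original 4-point DFT: [3, -2+3i, -3, -2-3i]
Zero-padded 8-point DFT provides frequency interpolation.

DFT_8([x, 0, ...]) = [3, -3.1213-3.1213i, -2+3i, 1.1213-1.1213i, -3, 1.1213+1.1213i, -2-3i, -3.1213+3.1213i]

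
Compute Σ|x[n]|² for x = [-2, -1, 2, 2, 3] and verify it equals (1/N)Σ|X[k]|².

Time domain:
Σ|x[n]|² = |-2|² + |-1|² + |2|² + |2|² + |3|² = 22.0000

Frequency domain:
(1/5)Σ|X[k]|² = (1/5)(|4|² + |-4.6180+3.8042i|² + |-2.3820+2.3511i|² + |-2.3820-2.3511i|² + |-4.6180-3.8042i|²) = (1/5)·110.0000 = 22.0000

Both sides agree, confirming Parseval's theorem.

Σ|x[n]|² = (1/N)Σ|X[k]|² = 22.0000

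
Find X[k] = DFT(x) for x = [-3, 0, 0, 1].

X[k] = Σ(n=0 to 3) x[n] · ω_4^(nk)
where ω_4 = e^(-2πi/4)

Computing each X[k]:
X[0] = -2
X[1] = -3+1i
X[2] = -4
X[3] = -3-1i

X = [-2, -3+1i, -4, -3-1i]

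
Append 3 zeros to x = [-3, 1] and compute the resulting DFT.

Original 2-point DFT: [-2, -4]
Zero-padded 5-point DFT provides frequency interpolation.

DFT_5([x, 0, ...]) = [-2, -2.6910-0.9511i, -3.8090-0.5878i, -3.8090+0.5878i, -2.6910+0.9511i]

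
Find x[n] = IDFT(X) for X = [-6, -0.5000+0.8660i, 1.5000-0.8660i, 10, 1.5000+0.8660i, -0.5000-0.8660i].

x[n] = (1/6) Σ(k=0 to 5) X[k] · e^(2πikn/6)

Computing each x[n]:
x[0] = 1
x[1] = -3
x[2] = 0
x[3] = -2
x[4] = 1
x[5] = -3

x = [1, -3, 0, -2, 1, -3]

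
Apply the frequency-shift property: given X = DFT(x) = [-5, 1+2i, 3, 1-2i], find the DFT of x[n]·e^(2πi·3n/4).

Modulation property: DFT(ω_4^(-3n)·x[n]) = X[(k-3) mod 4], so circularly shift X by 3 positions.

X[k-3] = [1+2i, 3, 1-2i, -5]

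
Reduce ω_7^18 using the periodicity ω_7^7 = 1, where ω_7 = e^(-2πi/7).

Since ω_7^7 = 1, powers reduce modulo 7.
18 mod 7 = 4
So ω_7^18 = ω_7^4 = e^(-2πi·4/7)

ω_7^18 = ω_7^4 = -0.9010+0.4339i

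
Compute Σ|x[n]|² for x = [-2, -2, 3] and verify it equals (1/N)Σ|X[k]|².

Time domain:
Σ|x[n]|² = |-2|² + |-2|² + |3|² = 17.0000

Frequency domain:
(1/3)Σ|X[k]|² = (1/3)(|-1|² + |-2.5000+4.3301i|² + |-2.5000-4.3301i|²) = (1/3)·51.0000 = 17.0000

Both sides agree, confirming Parseval's theorem.

Σ|x[n]|² = (1/N)Σ|X[k]|² = 17.0000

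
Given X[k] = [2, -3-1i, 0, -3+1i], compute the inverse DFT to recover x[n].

x[n] = (1/4) Σ(k=0 to 3) X[k] · e^(2πikn/4)

Computing each x[n]:
x[0] = -1
x[1] = 1
x[2] = 2
x[3] = 0

x = [-1, 1, 2, 0]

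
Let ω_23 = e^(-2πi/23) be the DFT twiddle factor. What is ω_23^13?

ω_23^13 = e^(-2πi·13/23)
= cos(-2π·13/23) + i·sin(-2π·13/23)
= cos(-26π/23) + i·sin(-26π/23)

ω_23^13 = cos(-26π/23) + i·sin(-26π/23) = -0.9172+0.3984i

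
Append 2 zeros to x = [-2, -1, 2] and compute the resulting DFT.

Original 3-point DFT: [-1, -2.5000+2.5981i, -2.5000-2.5981i]
Zero-padded 5-point DFT provides frequency interpolation.

DFT_5([x, 0, ...]) = [-1, -3.9271-0.2245i, -0.5729+2.4899i, -0.5729-2.4899i, -3.9271+0.2245i]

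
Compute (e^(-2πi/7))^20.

Since ω_7^7 = 1, powers reduce modulo 7.
20 mod 7 = 6
So ω_7^20 = ω_7^6 = e^(-2πi·6/7)

ω_7^20 = ω_7^6 = 0.6235+0.7818i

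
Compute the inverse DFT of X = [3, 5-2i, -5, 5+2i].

x[n] = (1/4) Σ(k=0 to 3) X[k] · e^(2πikn/4)

Computing each x[n]:
x[0] = 2
x[1] = 3
x[2] = -3
x[3] = 1

x = [2, 3, -3, 1]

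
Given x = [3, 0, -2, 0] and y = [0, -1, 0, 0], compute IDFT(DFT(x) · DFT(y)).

(x ⊛ y)[n] = Σ(m=0 to 3) x[m] · y[(n-m) mod 4]

Computing each output sample:
(x ⊛ y)[0] = 0
(x ⊛ y)[1] = -3
(x ⊛ y)[2] = 0
(x ⊛ y)[3] = 2

x ⊛ y = [0, -3, 0, 2]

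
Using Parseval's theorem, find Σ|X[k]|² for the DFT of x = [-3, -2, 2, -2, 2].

Parseval: Σ|x[n]|² = (1/N)Σ|X[k]|², so Σ|X[k]|² = N·Σ|x[n]|² = 5·25.0000

Σ|X[k]|² = N·Σ|x[n]|² = 5·25.0000 = 125.0000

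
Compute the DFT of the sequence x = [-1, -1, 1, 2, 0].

X[k] = Σ(n=0 to 4) x[n] · ω_5^(nk)
where ω_5 = e^(-2πi/5)

Computing each X[k]:
X[0] = 1
X[1] = -3.7361+1.5388i
X[2] = 0.7361-0.3633i
X[3] = 0.7361+0.3633i
X[4] = -3.7361-1.5388i

X = [1, -3.7361+1.5388i, 0.7361-0.3633i, 0.7361+0.3633i, -3.7361-1.5388i]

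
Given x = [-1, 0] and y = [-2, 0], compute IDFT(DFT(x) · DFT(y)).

(x ⊛ y)[n] = Σ(m=0 to 1) x[m] · y[(n-m) mod 2]

Computing each output sample:
(x ⊛ y)[0] = 2
(x ⊛ y)[1] = 0

x ⊛ y = [2, 0]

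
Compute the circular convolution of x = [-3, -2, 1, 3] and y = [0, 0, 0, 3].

(x ⊛ y)[n] = Σ(m=0 to 3) x[m] · y[(n-m) mod 4]

Computing each output sample:
(x ⊛ y)[0] = -6
(x ⊛ y)[1] = 3
(x ⊛ y)[2] = 9
(x ⊛ y)[3] = -9

x ⊛ y = [-6, 3, 9, -9]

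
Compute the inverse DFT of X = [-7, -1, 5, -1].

x[n] = (1/4) Σ(k=0 to 3) X[k] · e^(2πikn/4)

Computing each x[n]:
x[0] = -1
x[1] = -3
x[2] = 0
x[3] = -3

x = [-1, -3, 0, -3]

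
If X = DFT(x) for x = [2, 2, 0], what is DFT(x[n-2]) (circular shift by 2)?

Time shift by 2: X_shifted[k] = ω_3^(2k) · X[k]
Shifted x = [2, 0, 2]

DFT(x[n-2]) = [4, 1.0000+1.7321i, 1.0000-1.7321i]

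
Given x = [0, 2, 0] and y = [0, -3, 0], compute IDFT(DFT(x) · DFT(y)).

(x ⊛ y)[n] = Σ(m=0 to 2) x[m] · y[(n-m) mod 3]

Computing each output sample:
(x ⊛ y)[0] = 0
(x ⊛ y)[1] = 0
(x ⊛ y)[2] = -6

x ⊛ y = [0, 0, -6]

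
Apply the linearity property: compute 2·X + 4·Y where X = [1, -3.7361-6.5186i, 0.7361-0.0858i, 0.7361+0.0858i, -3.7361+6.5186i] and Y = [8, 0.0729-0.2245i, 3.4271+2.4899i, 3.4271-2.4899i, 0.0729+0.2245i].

By linearity: DFT(2x + 4y) = 2·DFT(x) + 4·DFT(y)
= 2·[1, -3.7361-6.5186i, 0.7361-0.0858i, 0.7361+0.0858i, -3.7361+6.5186i] + 4·[8, 0.0729-0.2245i, 3.4271+2.4899i, 3.4271-2.4899i, 0.0729+0.2245i]

Computing element-wise:
Z[0] = 2·(1) + 4·(8) = 34
Z[1] = 2·(-3.7361-6.5186i) + 4·(0.0729-0.2245i) = -7.1806-13.9352i
Z[2] = 2·(0.7361-0.0858i) + 4·(3.4271+2.4899i) = 15.1806+9.7880i
Z[3] = 2·(0.7361+0.0858i) + 4·(3.4271-2.4899i) = 15.1806-9.7880i
Z[4] = 2·(-3.7361+6.5186i) + 4·(0.0729+0.2245i) = -7.1806+13.9352i

DFT(2x + 4y) = 2·X + 4·Y = [34, -7.1806-13.9352i, 15.1806+9.7880i, 15.1806-9.7880i, -7.1806+13.9352i]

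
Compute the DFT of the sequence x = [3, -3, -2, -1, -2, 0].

X[k] = Σ(n=0 to 5) x[n] · ω_6^(nk)
where ω_6 = e^(-2πi/6)

Computing each X[k]:
X[0] = -5
X[1] = 4.5000+2.5981i
X[2] = 5.5000+2.5981i
X[3] = 3
X[4] = 5.5000-2.5981i
X[5] = 4.5000-2.5981i

X = [-5, 4.5000+2.5981i, 5.5000+2.5981i, 3, 5.5000-2.5981i, 4.5000-2.5981i]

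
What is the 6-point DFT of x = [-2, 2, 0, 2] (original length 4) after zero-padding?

Original 4-point DFT: [2, -2, -6, -2]
Zero-padded 6-point DFT provides frequency interpolation.

DFT_6([x, 0, ...]) = [2, -3.0000-1.7321i, -1.0000-1.7321i, -6, -1.0000+1.7321i, -3.0000+1.7321i]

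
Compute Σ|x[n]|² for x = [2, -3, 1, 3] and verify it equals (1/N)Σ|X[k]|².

Time domain:
Σ|x[n]|² = |2|² + |-3|² + |1|² + |3|² = 23.0000

Frequency domain:
(1/4)Σ|X[k]|² = (1/4)(|3|² + |1+6i|² + |3|² + |1-6i|²) = (1/4)·92.0000 = 23.0000

Both sides agree, confirming Parseval's theorem.

Σ|x[n]|² = (1/N)Σ|X[k]|² = 23.0000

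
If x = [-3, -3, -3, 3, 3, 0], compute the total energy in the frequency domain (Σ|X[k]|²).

Parseval: Σ|x[n]|² = (1/N)Σ|X[k]|², so Σ|X[k]|² = N·Σ|x[n]|² = 6·45.0000

Σ|X[k]|² = N·Σ|x[n]|² = 6·45.0000 = 270.0000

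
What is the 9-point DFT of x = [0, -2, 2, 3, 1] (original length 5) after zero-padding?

Original 5-point DFT: [4, -4.3541+3.4410i, 2.3541+0.8123i, 2.3541-0.8123i, -4.3541-3.4410i]
Zero-padded 9-point DFT provides frequency interpolation.

DFT_9([x, 0, ...]) = [4, -3.6245-3.6241i, -2.9606+4.5264i, 2.5000+2.5981i, 2.0851+0.3563i, 2.0851-0.3563i, 2.5000-2.5981i, -2.9606-4.5264i, -3.6245+3.6241i]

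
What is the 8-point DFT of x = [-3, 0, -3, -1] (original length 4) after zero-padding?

Original 4-point DFT: [-7, -1i, -5, 1i]
Zero-padded 8-point DFT provides frequency interpolation.

DFT_8([x, 0, ...]) = [-7, -2.2929+3.7071i, -1i, -3.7071-2.2929i, -5, -3.7071+2.2929i, 1i, -2.2929-3.7071i]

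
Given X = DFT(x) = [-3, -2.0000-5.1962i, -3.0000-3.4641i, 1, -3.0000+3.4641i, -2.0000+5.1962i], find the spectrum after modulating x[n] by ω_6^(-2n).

Modulation property: DFT(ω_6^(-2n)·x[n]) = X[(k-2) mod 6], so circularly shift X by 2 positions.

X[k-2] = [-3.0000+3.4641i, -2.0000+5.1962i, -3, -2.0000-5.1962i, -3.0000-3.4641i, 1]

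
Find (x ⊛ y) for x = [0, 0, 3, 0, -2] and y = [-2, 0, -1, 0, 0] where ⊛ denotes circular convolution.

(x ⊛ y)[n] = Σ(m=0 to 4) x[m] · y[(n-m) mod 5]

Computing each output sample:
(x ⊛ y)[0] = 0
(x ⊛ y)[1] = 2
(x ⊛ y)[2] = -6
(x ⊛ y)[3] = 0
(x ⊛ y)[4] = 1

x ⊛ y = [0, 2, -6, 0, 1]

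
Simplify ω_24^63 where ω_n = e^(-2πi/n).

Since ω_24^24 = 1, powers reduce modulo 24.
63 mod 24 = 15
So ω_24^63 = ω_24^15 = e^(-2πi·15/24)

ω_24^63 = ω_24^15 = -0.7071+0.7071i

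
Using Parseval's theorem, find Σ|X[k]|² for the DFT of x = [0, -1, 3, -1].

Parseval: Σ|x[n]|² = (1/N)Σ|X[k]|², so Σ|X[k]|² = N·Σ|x[n]|² = 4·11.0000

Σ|X[k]|² = N·Σ|x[n]|² = 4·11.0000 = 44.0000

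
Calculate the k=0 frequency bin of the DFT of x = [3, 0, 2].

X[0] = Σ(n=0 to 2) x[n] · ω_3^0 = Σ x[n]
= (3) + (0) + (2)

X[0] = 5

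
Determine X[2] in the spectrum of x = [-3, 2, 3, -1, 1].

X[2] = Σ(n=0 to 4) x[n] · ω_5^(2n) where ω_5 = e^(-2πi/5)
= (-3)·ω_5^0 + (2)·ω_5^2 + (3)·ω_5^4 + (-1)·ω_5^6 + (1)·ω_5^8

X[2] = -4.8090+3.2164i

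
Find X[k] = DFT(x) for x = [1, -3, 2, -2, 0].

X[k] = Σ(n=0 to 4) x[n] · ω_5^(nk)
where ω_5 = e^(-2πi/5)

Computing each X[k]:
X[0] = -2
X[1] = 0.0729+0.5020i
X[2] = 3.4271+5.5676i
X[3] = 3.4271-5.5676i
X[4] = 0.0729-0.5020i

X = [-2, 0.0729+0.5020i, 3.4271+5.5676i, 3.4271-5.5676i, 0.0729-0.5020i]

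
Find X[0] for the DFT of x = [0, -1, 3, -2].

X[0] = Σ(n=0 to 3) x[n] · ω_4^0 = Σ x[n]
= (0) + (-1) + (3) + (-2)

X[0] = 0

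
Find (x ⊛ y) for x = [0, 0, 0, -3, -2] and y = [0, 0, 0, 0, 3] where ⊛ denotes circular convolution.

(x ⊛ y)[n] = Σ(m=0 to 4) x[m] · y[(n-m) mod 5]

Computing each output sample:
(x ⊛ y)[0] = 0
(x ⊛ y)[1] = 0
(x ⊛ y)[2] = -9
(x ⊛ y)[3] = -6
(x ⊛ y)[4] = 0

x ⊛ y = [0, 0, -9, -6, 0]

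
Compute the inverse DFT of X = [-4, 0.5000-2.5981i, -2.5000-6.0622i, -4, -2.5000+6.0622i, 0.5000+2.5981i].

x[n] = (1/6) Σ(k=0 to 5) X[k] · e^(2πikn/6)

Computing each x[n]:
x[0] = -2
x[1] = 3
x[2] = -2
x[3] = -1
x[4] = 0
x[5] = -2

x = [-2, 3, -2, -1, 0, -2]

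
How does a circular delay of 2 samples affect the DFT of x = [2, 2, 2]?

Time shift by 2: X_shifted[k] = ω_3^(2k) · X[k]
Shifted x = [2, 2, 2]

DFT(x[n-2]) = [6, 0, 0]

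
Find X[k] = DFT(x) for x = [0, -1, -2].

X[k] = Σ(n=0 to 2) x[n] · ω_3^(nk)
where ω_3 = e^(-2πi/3)

Computing each X[k]:
X[0] = -3
X[1] = 1.5000-0.8660i
X[2] = 1.5000+0.8660i

X = [-3, 1.5000-0.8660i, 1.5000+0.8660i]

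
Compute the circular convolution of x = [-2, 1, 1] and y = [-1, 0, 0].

(x ⊛ y)[n] = Σ(m=0 to 2) x[m] · y[(n-m) mod 3]

Computing each output sample:
(x ⊛ y)[0] = 2
(x ⊛ y)[1] = -1
(x ⊛ y)[2] = -1

x ⊛ y = [2, -1, -1]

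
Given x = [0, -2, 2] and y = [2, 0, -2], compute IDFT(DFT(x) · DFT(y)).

(x ⊛ y)[n] = Σ(m=0 to 2) x[m] · y[(n-m) mod 3]

Computing each output sample:
(x ⊛ y)[0] = 4
(x ⊛ y)[1] = -8
(x ⊛ y)[2] = 4

x ⊛ y = [4, -8, 4]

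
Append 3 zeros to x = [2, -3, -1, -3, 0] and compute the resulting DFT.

Original 5-point DFT: [-5, 4.3090+1.6776i, 3.1910+3.6655i, 3.1910-3.6655i, 4.3090-1.6776i]
Zero-padded 8-point DFT provides frequency interpolation.

DFT_8([x, 0, ...]) = [-5, 2.0000+5.2426i, 3, 2.0000+3.2426i, 7, 2.0000-3.2426i, 3, 2.0000-5.2426i]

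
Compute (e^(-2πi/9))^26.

Since ω_9^9 = 1, powers reduce modulo 9.
26 mod 9 = 8
So ω_9^26 = ω_9^8 = e^(-2πi·8/9)

ω_9^26 = ω_9^8 = 0.7660+0.6428i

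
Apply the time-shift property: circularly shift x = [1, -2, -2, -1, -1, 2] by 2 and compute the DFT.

Time shift by 2: X_shifted[k] = ω_6^(2k) · X[k]
Shifted x = [-1, 2, 1, -2, -2, -1]

DFT(x[n-2]) = [-3, 2.0000-5.1962i, -3, -1, -3, 2.0000+5.1962i]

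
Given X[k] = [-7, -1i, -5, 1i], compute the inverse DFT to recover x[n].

x[n] = (1/4) Σ(k=0 to 3) X[k] · e^(2πikn/4)

Computing each x[n]:
x[0] = -3
x[1] = 0
x[2] = -3
x[3] = -1

x = [-3, 0, -3, -1]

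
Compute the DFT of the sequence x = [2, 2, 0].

X[k] = Σ(n=0 to 2) x[n] · ω_3^(nk)
where ω_3 = e^(-2πi/3)

Computing each X[k]:
X[0] = 4
X[1] = 1.0000-1.7321i
X[2] = 1.0000+1.7321i

X = [4, 1.0000-1.7321i, 1.0000+1.7321i]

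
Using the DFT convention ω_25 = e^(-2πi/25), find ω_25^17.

ω_25^17 = e^(-2πi·17/25)
= cos(-2π·17/25) + i·sin(-2π·17/25)
= cos(-34π/25) + i·sin(-34π/25)

ω_25^17 = cos(-34π/25) + i·sin(-34π/25) = -0.4258+0.9048i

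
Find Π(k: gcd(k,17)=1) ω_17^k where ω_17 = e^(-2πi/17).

The primitive 17th roots of unity are ω_17^k for k coprime to 17: k ∈ {1, 2, 3, 4, 5, 6, 7, 8, 9, 10, 11, 12, 13, 14, 15, 16}
Their product equals the constant term of the cyclotomic polynomial Φ_17(x) up to sign.
For n ≥ 3, the product of all primitive nth roots of unity is 1. (For n=1 it is 1; for n=2 it is -1.)

1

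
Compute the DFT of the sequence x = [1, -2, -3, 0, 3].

X[k] = Σ(n=0 to 4) x[n] · ω_5^(nk)
where ω_5 = e^(-2πi/5)

Computing each X[k]:
X[0] = -1
X[1] = 3.7361+6.5186i
X[2] = -0.7361+0.0858i
X[3] = -0.7361-0.0858i
X[4] = 3.7361-6.5186i

X = [-1, 3.7361+6.5186i, -0.7361+0.0858i, -0.7361-0.0858i, 3.7361-6.5186i]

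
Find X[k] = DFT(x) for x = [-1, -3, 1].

X[k] = Σ(n=0 to 2) x[n] · ω_3^(nk)
where ω_3 = e^(-2πi/3)

Computing each X[k]:
X[0] = -3
X[1] = 3.4641i
X[2] = -3.4641i

X = [-3, 3.4641i, -3.4641i]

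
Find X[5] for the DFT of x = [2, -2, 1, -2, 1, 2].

X[5] = Σ(n=0 to 5) x[n] · ω_6^(5n) where ω_6 = e^(-2πi/6)
= (2)·ω_6^0 + (-2)·ω_6^5 + (1)·ω_6^10 + (-2)·ω_6^15 + (1)·ω_6^20 + (2)·ω_6^25

X[5] = 3.0000-3.4641i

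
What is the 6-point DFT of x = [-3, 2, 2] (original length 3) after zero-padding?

Original 3-point DFT: [1, -5, -5]
Zero-padded 6-point DFT provides frequency interpolation.

DFT_6([x, 0, ...]) = [1, -3.0000-3.4641i, -5, -3, -5, -3.0000+3.4641i]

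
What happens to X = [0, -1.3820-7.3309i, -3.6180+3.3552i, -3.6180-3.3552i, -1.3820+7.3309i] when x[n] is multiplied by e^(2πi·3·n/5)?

Modulation property: DFT(ω_5^(-3n)·x[n]) = X[(k-3) mod 5], so circularly shift X by 3 positions.

X[k-3] = [-3.6180+3.3552i, -3.6180-3.3552i, -1.3820+7.3309i, 0, -1.3820-7.3309i]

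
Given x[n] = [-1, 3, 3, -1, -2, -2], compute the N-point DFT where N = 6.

X[k] = Σ(n=0 to 5) x[n] · ω_6^(nk)
where ω_6 = e^(-2πi/6)

Computing each X[k]:
X[0] = 0
X[1] = -8.6603i
X[2] = -3
X[3] = 0
X[4] = -3
X[5] = 8.6603i

X = [0, -8.6603i, -3, 0, -3, 8.6603i]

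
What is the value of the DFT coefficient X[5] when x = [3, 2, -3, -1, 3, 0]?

X[5] = Σ(n=0 to 5) x[n] · ω_6^(5n) where ω_6 = e^(-2πi/6)
= (3)·ω_6^0 + (2)·ω_6^5 + (-3)·ω_6^10 + (-1)·ω_6^15 + (3)·ω_6^20 + (0)·ω_6^25

X[5] = 5.0000-3.4641i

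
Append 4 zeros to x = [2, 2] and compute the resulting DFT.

Original 2-point DFT: [4, 0]
Zero-padded 6-point DFT provides frequency interpolation.

DFT_6([x, 0, ...]) = [4, 3.0000-1.7321i, 1.0000-1.7321i, 0, 1.0000+1.7321i, 3.0000+1.7321i]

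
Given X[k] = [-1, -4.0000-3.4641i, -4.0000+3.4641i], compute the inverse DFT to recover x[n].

x[n] = (1/3) Σ(k=0 to 2) X[k] · e^(2πikn/3)

Computing each x[n]:
x[0] = -3
x[1] = 3
x[2] = -1

x = [-3, 3, -1]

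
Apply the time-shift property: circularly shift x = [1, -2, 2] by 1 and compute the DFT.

Time shift by 1: X_shifted[k] = ω_3^(1k) · X[k]
Shifted x = [2, 1, -2]

DFT(x[n-1]) = [1, 2.5000-2.5981i, 2.5000+2.5981i]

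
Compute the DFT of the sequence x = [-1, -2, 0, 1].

X[k] = Σ(n=0 to 3) x[n] · ω_4^(nk)
where ω_4 = e^(-2πi/4)

Computing each X[k]:
X[0] = -2
X[1] = -1+3i
X[2] = 0
X[3] = -1-3i

X = [-2, -1+3i, 0, -1-3i]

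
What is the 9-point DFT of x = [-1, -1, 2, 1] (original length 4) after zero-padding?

Original 4-point DFT: [1, -3+2i, 1, -3-2i]
Zero-padded 9-point DFT provides frequency interpolation.

DFT_9([x, 0, ...]) = [1, -1.9187-2.1929i, -3.5530+1.1668i, -0.5000+2.5981i, 0.9718+0.7616i, 0.9718-0.7616i, -0.5000-2.5981i, -3.5530-1.1668i, -1.9187+2.1929i]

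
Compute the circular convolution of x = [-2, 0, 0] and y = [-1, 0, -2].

(x ⊛ y)[n] = Σ(m=0 to 2) x[m] · y[(n-m) mod 3]

Computing each output sample:
(x ⊛ y)[0] = 2
(x ⊛ y)[1] = 0
(x ⊛ y)[2] = 4

x ⊛ y = [2, 0, 4]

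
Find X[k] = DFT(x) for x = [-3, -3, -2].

X[k] = Σ(n=0 to 2) x[n] · ω_3^(nk)
where ω_3 = e^(-2πi/3)

Computing each X[k]:
X[0] = -8
X[1] = -0.5000+0.8660i
X[2] = -0.5000-0.8660i

X = [-8, -0.5000+0.8660i, -0.5000-0.8660i]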